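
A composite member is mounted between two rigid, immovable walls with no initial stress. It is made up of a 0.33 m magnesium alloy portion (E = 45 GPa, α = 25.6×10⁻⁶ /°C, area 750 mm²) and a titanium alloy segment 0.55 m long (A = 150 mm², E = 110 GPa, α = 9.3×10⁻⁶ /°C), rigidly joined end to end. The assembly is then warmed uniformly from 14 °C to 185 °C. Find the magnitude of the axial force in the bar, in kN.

P ≈ 53.8 kN (compressive)

If the supports were absent, the total length change would be Σ αᵢΔT Lᵢ = 25.6×10⁻⁶×171×330 + 9.3×10⁻⁶×171×550 = 2.319 mm.
The rigid supports impose zero overall length change; the single axial force P common to all segments must satisfy P Σ Lᵢ/(AᵢEᵢ) = δ_free.
Σ Lᵢ/(AᵢEᵢ) = 330/(750×45×10³) + 550/(150×110×10³) = 4.311×10⁻⁵ mm/N.
Hence P = δ_free / Σ(L/AE) = 2.319/4.311×10⁻⁵ = 53.8 kN (compressive).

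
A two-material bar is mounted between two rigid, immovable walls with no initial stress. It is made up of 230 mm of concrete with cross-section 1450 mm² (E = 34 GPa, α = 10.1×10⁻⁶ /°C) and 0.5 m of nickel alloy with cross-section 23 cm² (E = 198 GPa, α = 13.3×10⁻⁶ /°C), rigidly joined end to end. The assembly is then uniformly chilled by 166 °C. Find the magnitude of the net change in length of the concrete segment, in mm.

|ΔL| ≈ 0.82 mm

If the supports were absent, the total length change would be Σ αᵢΔT Lᵢ = 10.1×10⁻⁶×166×230 + 13.3×10⁻⁶×166×500 = 1.49 mm.
The rigid supports impose zero overall length change; the single axial force P common to all segments must satisfy P Σ Lᵢ/(AᵢEᵢ) = δ_free.
The series flexibility is Σ Lᵢ/(AᵢEᵢ) = 230/(1450×34×10³) + 500/(2300×198×10³) = 5.763×10⁻⁶ mm/N.
So P = 1.49 / 5.763×10⁻⁶ = 258.5 kN, tensile.
For the concrete segment, free thermal change = 10.1×10⁻⁶×166×230 = 0.3856 mm and elastic change from P = 258500×230/(1450×34×10³) = 1.206 mm; these oppose, so the net change is 0.82 mm (segment lengthens).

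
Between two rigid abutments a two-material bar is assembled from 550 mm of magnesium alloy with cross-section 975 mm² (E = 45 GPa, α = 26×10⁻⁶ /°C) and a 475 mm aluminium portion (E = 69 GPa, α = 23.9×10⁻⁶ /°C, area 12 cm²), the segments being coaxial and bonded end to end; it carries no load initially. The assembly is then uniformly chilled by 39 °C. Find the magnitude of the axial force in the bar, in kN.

P ≈ 54.8 kN (tensile)

Free thermal contraction of the whole bar: Σ αᵢΔT Lᵢ = 26×10⁻⁶×39×550 + 23.9×10⁻⁶×39×475 = 1 mm.
The rigid supports impose zero overall length change; the single axial force P common to all segments must satisfy P Σ Lᵢ/(AᵢEᵢ) = δ_free.
The series flexibility is Σ Lᵢ/(AᵢEᵢ) = 550/(975×45×10³) + 475/(1200×69×10³) = 1.827×10⁻⁵ mm/N.
P = 1 / 1.827×10⁻⁵ = 54750 N = 54.75 kN, tensile.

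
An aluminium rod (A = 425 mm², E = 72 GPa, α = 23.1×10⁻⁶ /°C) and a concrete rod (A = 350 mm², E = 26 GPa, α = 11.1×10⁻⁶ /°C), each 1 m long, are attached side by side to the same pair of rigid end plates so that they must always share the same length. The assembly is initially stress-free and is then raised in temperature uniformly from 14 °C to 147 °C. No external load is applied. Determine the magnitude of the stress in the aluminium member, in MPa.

The aluminium has the larger α, so on heating it would change length more than the concrete if both were free. The rigid plates force a common final length, so the aluminium is put into compression and the concrete into tension, with equal and opposite forces P (no external load).
Equating the net (thermal + elastic) strains gives |α₁ − α₂|·ΔT = P·[1/(A₁E₁) + 1/(A₂E₂)].
|α₁ − α₂|·ΔT = 12×10⁻⁶ × 133 = 0.001596.
1/(A₁E₁) + 1/(A₂E₂) = 1/(425×72×10³) + 1/(350×26×10³) = 1.426×10⁻⁷ N⁻¹.
So P = 0.001596 / 1.426×10⁻⁷ = 11.19 kN.
σ_{aluminium} = P/A₁ = 11190/425 = 26.34 MPa, compressive.

σ ≈ 26.3 MPa (compressive)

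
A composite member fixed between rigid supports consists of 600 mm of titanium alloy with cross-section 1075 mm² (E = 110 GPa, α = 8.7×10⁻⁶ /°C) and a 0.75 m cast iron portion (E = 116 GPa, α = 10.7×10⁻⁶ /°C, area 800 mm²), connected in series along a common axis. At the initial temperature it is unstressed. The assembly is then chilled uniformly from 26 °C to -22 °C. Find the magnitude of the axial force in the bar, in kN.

With the walls removed the bar would change length by δ_free = Σ αᵢΔT Lᵢ = 8.7×10⁻⁶×48×600 + 10.7×10⁻⁶×48×750 = 0.6358 mm.
The rigid supports impose zero overall length change; the single axial force P common to all segments must satisfy P Σ Lᵢ/(AᵢEᵢ) = δ_free.
Σ Lᵢ/(AᵢEᵢ) = 600/(1075×110×10³) + 750/(800×116×10³) = 1.316×10⁻⁵ mm/N.
P = 0.6358 / 1.316×10⁻⁵ = 48330 N = 48.33 kN, tensile.

P ≈ 48.3 kN (tensile)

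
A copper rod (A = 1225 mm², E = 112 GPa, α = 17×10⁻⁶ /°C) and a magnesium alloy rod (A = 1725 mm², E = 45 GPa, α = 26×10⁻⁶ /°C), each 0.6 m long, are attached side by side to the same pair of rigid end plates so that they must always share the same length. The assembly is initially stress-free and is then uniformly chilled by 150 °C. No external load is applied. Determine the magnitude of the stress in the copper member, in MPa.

σ ≈ 54.6 MPa (compressive)

The magnesium alloy has the larger α, so on cooling it would change length more than the copper if both were free. The rigid plates force a common final length, so the magnesium alloy is put into tension and the copper into compression, with equal and opposite forces P (no external load).
Equating the net (thermal + elastic) strains gives |α₁ − α₂|·ΔT = P·[1/(A₁E₁) + 1/(A₂E₂)].
|α₁ − α₂|·ΔT = 9×10⁻⁶ × 150 = 0.00135.
1/(A₁E₁) + 1/(A₂E₂) = 1/(1225×112×10³) + 1/(1725×45×10³) = 2.017×10⁻⁸ N⁻¹.
So P = 0.00135 / 2.017×10⁻⁸ = 66.93 kN.
σ_{copper} = P/A₁ = 66930/1225 = 54.63 MPa, compressive.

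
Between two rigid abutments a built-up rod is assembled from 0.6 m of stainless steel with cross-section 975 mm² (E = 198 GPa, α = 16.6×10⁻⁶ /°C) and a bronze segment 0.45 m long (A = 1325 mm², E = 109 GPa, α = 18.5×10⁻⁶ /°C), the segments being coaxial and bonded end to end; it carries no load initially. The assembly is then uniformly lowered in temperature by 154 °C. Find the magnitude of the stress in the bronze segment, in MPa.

σ ≈ 341 MPa (tensile)

If the supports were absent, the total length change would be Σ αᵢΔT Lᵢ = 16.6×10⁻⁶×154×600 + 18.5×10⁻⁶×154×450 = 2.816 mm.
The rigid supports impose zero overall length change; the single axial force P common to all segments must satisfy P Σ Lᵢ/(AᵢEᵢ) = δ_free.
Σ Lᵢ/(AᵢEᵢ) = 600/(975×198×10³) + 450/(1325×109×10³) = 6.224×10⁻⁶ mm/N.
P = 2.816 / 6.224×10⁻⁶ = 452400 N = 452.4 kN, tensile.
σ_{bronze} = P / A = 452400 / 1325 = 341.5 MPa.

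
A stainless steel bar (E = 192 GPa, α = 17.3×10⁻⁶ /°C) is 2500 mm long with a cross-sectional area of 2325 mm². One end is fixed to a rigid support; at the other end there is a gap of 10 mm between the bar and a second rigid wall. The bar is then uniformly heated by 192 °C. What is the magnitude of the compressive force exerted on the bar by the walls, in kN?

P ≈ 0 kN

If the wall were absent the bar would grow by αΔT L = 17.3×10⁻⁶ × 192 × 2500 = 8.304 mm.
This is smaller than the 10 mm clearance, so the bar expands freely without reaching the stop — the stress is zero.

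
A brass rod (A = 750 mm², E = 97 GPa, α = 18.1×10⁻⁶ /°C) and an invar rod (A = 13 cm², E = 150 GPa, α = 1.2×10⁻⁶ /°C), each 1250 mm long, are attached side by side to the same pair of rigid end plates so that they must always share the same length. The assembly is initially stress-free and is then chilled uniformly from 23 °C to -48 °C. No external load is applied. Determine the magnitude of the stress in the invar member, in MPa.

The brass has the larger α, so on cooling it would change length more than the invar if both were free. The rigid plates force a common final length, so the brass is put into tension and the invar into compression, with equal and opposite forces P (no external load).
Compatibility of the two members (thermal + elastic change equal): (α₁ − α₂)ΔT = P·[1/(A₁E₁) + 1/(A₂E₂)].
|α₁ − α₂|·ΔT = 16.9×10⁻⁶ × 71 = 0.0012.
1/(A₁E₁) + 1/(A₂E₂) = 1/(750×97×10³) + 1/(1300×150×10³) = 1.887×10⁻⁸ N⁻¹.
So P = 0.0012 / 1.887×10⁻⁸ = 63.57 kN.
σ_{invar} = P/A₂ = 63570/1300 = 48.9 MPa, compressive.

σ ≈ 48.9 MPa (compressive)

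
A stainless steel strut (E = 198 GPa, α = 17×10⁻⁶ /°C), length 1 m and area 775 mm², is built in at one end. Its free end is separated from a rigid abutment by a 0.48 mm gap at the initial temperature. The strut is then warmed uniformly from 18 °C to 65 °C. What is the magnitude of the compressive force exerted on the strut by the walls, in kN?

P ≈ 49 kN

Free thermal elongation = αΔT L = 17×10⁻⁶ × 47 × 1000 = 0.799 mm.
The gap closes (δ_free > 0.48 mm) and the wall then resists a further 0.799 − 0.48 = 0.319 mm of expansion.
So σ = E(δ_free − g)/L = 198×10³ × 0.319/1000 = 63.16 MPa.
Force on the wall = σA = 63.16 × 775 mm² = 48.95 kN.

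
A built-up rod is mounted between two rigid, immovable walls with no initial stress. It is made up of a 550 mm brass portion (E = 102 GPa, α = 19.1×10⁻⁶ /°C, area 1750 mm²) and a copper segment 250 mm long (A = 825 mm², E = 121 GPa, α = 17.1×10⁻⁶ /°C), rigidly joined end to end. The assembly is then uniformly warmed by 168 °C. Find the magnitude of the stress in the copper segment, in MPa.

σ ≈ 539 MPa (compressive)

If the supports were absent, the total length change would be Σ αᵢΔT Lᵢ = 19.1×10⁻⁶×168×550 + 17.1×10⁻⁶×168×250 = 2.483 mm.
The rigid supports impose zero overall length change; the single axial force P common to all segments must satisfy P Σ Lᵢ/(AᵢEᵢ) = δ_free.
Σ Lᵢ/(AᵢEᵢ) = 550/(1750×102×10³) + 250/(825×121×10³) = 5.586×10⁻⁶ mm/N.
So P = 2.483 / 5.586×10⁻⁶ = 444.5 kN, compressive.
σ_{copper} = P / A = 444500 / 825 = 538.8 MPa.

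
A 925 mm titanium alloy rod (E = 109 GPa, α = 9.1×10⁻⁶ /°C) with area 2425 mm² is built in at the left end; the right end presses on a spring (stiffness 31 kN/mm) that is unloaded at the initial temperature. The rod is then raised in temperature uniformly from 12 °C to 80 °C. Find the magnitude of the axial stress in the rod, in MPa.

σ ≈ 6.6 MPa (compressive)

The unrestrained thermal change is αΔT L = 9.1×10⁻⁶ × 68 × 925 = 0.5724 mm.
With a force P in the spring, the elastic change of the rod is PL/(AE) and that of the spring is P/k; compatibility requires their sum to equal δ_free.
P [ L/(AE) + 1/k ] = δ_free → P [ 925/(2425×109×10³) + 1/(31×10³) ] = 0.5724.
P = 0.5724 / 3.576×10⁻⁵ = 16010 N.
σ = P/A = 16010/2425 = 6.601 MPa.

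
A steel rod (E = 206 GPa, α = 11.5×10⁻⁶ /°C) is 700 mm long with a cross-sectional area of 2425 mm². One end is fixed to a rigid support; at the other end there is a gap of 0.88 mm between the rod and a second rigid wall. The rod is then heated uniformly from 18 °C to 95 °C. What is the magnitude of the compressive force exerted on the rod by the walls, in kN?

P ≈ 0 kN

If the wall were absent the rod would grow by αΔT L = 11.5×10⁻⁶ × 77 × 700 = 0.6199 mm.
Since δ_free = 0.62 mm is less than the 0.88 mm gap, the rod never touches the wall. No axial force develops.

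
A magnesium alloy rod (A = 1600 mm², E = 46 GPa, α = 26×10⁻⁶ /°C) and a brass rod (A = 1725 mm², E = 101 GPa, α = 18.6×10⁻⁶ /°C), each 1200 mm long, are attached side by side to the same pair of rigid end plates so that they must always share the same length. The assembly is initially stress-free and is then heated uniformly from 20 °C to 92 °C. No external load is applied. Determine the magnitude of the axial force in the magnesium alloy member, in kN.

P ≈ 27.6 kN (compressive in the magnesium alloy)

Both members must finish at the same length. With the larger α, the magnesium alloy tends to over-expand; the plates restrain it, putting the magnesium alloy in compression and the brass in tension. With no external load the two internal forces are equal and opposite, magnitude P.
Setting the final lengths equal and cancelling L: (α₁ − α₂)ΔT = P/(A₁E₁) + P/(A₂E₂).
|α₁ − α₂|·ΔT = 7.4×10⁻⁶ × 72 = 0.0005328.
1/(A₁E₁) + 1/(A₂E₂) = 1/(1600×46×10³) + 1/(1725×101×10³) = 1.933×10⁻⁸ N⁻¹.
So P = 0.0005328 / 1.933×10⁻⁸ = 27.57 kN.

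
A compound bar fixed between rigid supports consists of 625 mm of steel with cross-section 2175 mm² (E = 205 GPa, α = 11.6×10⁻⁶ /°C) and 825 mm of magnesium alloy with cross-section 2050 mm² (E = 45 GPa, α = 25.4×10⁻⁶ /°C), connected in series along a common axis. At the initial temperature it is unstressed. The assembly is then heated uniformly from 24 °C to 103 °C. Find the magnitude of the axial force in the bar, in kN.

P ≈ 215 kN (compressive)

If the supports were absent, the total length change would be Σ αᵢΔT Lᵢ = 11.6×10⁻⁶×79×625 + 25.4×10⁻⁶×79×825 = 2.228 mm.
The rigid supports impose zero overall length change; the single axial force P common to all segments must satisfy P Σ Lᵢ/(AᵢEᵢ) = δ_free.
Σ Lᵢ/(AᵢEᵢ) = 625/(2175×205×10³) + 825/(2050×45×10³) = 1.034×10⁻⁵ mm/N.
Hence P = δ_free / Σ(L/AE) = 2.228/1.034×10⁻⁵ = 215.4 kN (compressive).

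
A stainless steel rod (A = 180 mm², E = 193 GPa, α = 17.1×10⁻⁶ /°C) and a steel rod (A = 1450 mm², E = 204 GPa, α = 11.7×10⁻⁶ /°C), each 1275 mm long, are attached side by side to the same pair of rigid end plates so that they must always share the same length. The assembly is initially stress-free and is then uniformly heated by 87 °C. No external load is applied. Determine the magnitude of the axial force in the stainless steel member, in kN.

Both members must finish at the same length. With the larger α, the stainless steel tends to over-expand; the plates restrain it, putting the stainless steel in compression and the steel in tension. With no external load the two internal forces are equal and opposite, magnitude P.
Equating the net (thermal + elastic) strains gives |α₁ − α₂|·ΔT = P·[1/(A₁E₁) + 1/(A₂E₂)].
|α₁ − α₂|·ΔT = 5.4×10⁻⁶ × 87 = 0.0004698.
1/(A₁E₁) + 1/(A₂E₂) = 1/(180×193×10³) + 1/(1450×204×10³) = 3.217×10⁻⁸ N⁻¹.
P = 0.0004698 / 3.217×10⁻⁸ = 14610 N = 14.61 kN.

P ≈ 14.6 kN (compressive in the stainless steel)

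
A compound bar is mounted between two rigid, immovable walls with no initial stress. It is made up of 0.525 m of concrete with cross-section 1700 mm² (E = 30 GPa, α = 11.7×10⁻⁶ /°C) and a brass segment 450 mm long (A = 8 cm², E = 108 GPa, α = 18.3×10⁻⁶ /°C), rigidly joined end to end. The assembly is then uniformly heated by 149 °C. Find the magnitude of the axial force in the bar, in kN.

With the walls removed the bar would change length by δ_free = Σ αᵢΔT Lᵢ = 11.7×10⁻⁶×149×525 + 18.3×10⁻⁶×149×450 = 2.142 mm.
The rigid supports impose zero overall length change; the single axial force P common to all segments must satisfy P Σ Lᵢ/(AᵢEᵢ) = δ_free.
Σ Lᵢ/(AᵢEᵢ) = 525/(1700×30×10³) + 450/(800×108×10³) = 1.55×10⁻⁵ mm/N.
Hence P = δ_free / Σ(L/AE) = 2.142/1.55×10⁻⁵ = 138.2 kN (compressive).

P ≈ 138 kN (compressive)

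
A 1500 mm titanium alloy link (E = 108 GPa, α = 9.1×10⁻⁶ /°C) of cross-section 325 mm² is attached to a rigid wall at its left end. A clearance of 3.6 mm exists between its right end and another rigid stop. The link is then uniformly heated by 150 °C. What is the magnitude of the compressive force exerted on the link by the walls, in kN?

P ≈ 0 kN

Unrestrained expansion: δ_free = αΔT L = 9.1×10⁻⁶ × 150 × 1500 = 2.047 mm.
This is smaller than the 3.6 mm clearance, so the link expands freely without reaching the stop — the stress is zero.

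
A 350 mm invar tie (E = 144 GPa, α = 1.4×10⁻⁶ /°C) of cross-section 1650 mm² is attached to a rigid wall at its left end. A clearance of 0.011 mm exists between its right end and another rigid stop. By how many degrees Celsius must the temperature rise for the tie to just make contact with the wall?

ΔT ≈ 22.4 °C

The gap closes when αΔT L = 0.011 mm, since the tie is still unstressed at that instant.
ΔT = 0.011 / (1.4×10⁻⁶ × 350) = 22.45 °C.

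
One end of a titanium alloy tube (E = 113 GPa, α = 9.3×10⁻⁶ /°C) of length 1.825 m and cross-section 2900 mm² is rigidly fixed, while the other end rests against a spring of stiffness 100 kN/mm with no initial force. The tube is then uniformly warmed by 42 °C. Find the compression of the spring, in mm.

Free thermal expansion: δ_free = αΔT L = 9.3×10⁻⁶ × 42 × 1825 = 0.7128 mm.
With a force P in the spring, the elastic change of the tube is PL/(AE) and that of the spring is P/k; compatibility requires their sum to equal δ_free.
P [ L/(AE) + 1/k ] = δ_free → P [ 1825/(2900×113×10³) + 1/(100×10³) ] = 0.7128.
P = 0.7128 / 1.557×10⁻⁵ = 45790 N.
Spring compression = P/k = 45790/(100×10³) = 0.4579 mm.

δ ≈ 0.458 mm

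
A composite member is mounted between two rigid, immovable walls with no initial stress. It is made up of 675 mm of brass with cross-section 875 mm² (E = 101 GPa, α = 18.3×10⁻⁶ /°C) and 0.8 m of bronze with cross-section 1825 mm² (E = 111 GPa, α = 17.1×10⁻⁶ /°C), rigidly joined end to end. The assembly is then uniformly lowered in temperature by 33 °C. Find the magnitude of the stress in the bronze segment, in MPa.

With the walls removed the bar would change length by δ_free = Σ αᵢΔT Lᵢ = 18.3×10⁻⁶×33×675 + 17.1×10⁻⁶×33×800 = 0.8591 mm.
The rigid supports impose zero overall length change; the single axial force P common to all segments must satisfy P Σ Lᵢ/(AᵢEᵢ) = δ_free.
Σ Lᵢ/(AᵢEᵢ) = 675/(875×101×10³) + 800/(1825×111×10³) = 1.159×10⁻⁵ mm/N.
Hence P = δ_free / Σ(L/AE) = 0.8591/1.159×10⁻⁵ = 74.14 kN (tensile).
σ_{bronze} = P / A = 74140 / 1825 = 40.63 MPa.

σ ≈ 40.6 MPa (tensile)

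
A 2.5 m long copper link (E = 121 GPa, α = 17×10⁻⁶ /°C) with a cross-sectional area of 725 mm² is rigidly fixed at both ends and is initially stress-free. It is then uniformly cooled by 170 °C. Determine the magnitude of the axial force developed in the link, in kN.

Full restraint means ε = 0, so the stress is σ = EαΔT = 121×10³ × 17×10⁻⁶ × 170 = 349.7 MPa.
P = AEαΔT = 725 × 121×10³ × 17×10⁻⁶ × 170 = 253.5 kN (tensile).

P ≈ 254 kN (tensile)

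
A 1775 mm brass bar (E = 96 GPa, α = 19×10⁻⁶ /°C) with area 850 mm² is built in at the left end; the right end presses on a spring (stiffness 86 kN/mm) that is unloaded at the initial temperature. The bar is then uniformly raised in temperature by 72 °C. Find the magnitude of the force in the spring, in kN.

P ≈ 72.7 kN

The unrestrained thermal change is αΔT L = 19×10⁻⁶ × 72 × 1775 = 2.428 mm.
With a force P in the spring, the elastic change of the bar is PL/(AE) and that of the spring is P/k; compatibility requires their sum to equal δ_free.
P [ L/(AE) + 1/k ] = δ_free → P [ 1775/(850×96×10³) + 1/(86×10³) ] = 2.428.
P = 2.428 / 3.338×10⁻⁵ = 72740 N.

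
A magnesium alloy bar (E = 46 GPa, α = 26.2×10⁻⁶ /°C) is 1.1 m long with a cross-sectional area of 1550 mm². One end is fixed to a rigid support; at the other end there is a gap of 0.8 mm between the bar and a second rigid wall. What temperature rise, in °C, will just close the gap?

The gap closes when αΔT L = 0.8 mm, since the bar is still unstressed at that instant.
So ΔT = g/(αL) = 0.8/(26.2×10⁻⁶ × 1100) = 27.76 °C.

ΔT ≈ 27.8 °C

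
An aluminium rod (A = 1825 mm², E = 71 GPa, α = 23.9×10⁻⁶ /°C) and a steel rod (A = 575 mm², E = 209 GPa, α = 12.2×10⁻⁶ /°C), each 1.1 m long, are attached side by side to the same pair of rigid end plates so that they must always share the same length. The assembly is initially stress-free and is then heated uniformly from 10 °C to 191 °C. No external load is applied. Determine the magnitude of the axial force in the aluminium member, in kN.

P ≈ 132 kN (compressive in the aluminium)

The aluminium has the larger α, so on heating it would change length more than the steel if both were free. The rigid plates force a common final length, so the aluminium is put into compression and the steel into tension, with equal and opposite forces P (no external load).
Setting the final lengths equal and cancelling L: (α₁ − α₂)ΔT = P/(A₁E₁) + P/(A₂E₂).
|α₁ − α₂|·ΔT = 11.7×10⁻⁶ × 181 = 0.002118.
1/(A₁E₁) + 1/(A₂E₂) = 1/(1825×71×10³) + 1/(575×209×10³) = 1.604×10⁻⁸ N⁻¹.
P = 0.002118 / 1.604×10⁻⁸ = 132000 N = 132 kN.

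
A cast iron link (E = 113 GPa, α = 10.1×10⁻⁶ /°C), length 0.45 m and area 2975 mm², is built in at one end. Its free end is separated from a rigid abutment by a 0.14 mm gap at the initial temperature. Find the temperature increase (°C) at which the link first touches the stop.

Contact occurs when the free expansion equals the gap: αΔT L = 0.14 mm.
So ΔT = g/(αL) = 0.14/(10.1×10⁻⁶ × 450) = 30.8 °C.

ΔT ≈ 30.8 °C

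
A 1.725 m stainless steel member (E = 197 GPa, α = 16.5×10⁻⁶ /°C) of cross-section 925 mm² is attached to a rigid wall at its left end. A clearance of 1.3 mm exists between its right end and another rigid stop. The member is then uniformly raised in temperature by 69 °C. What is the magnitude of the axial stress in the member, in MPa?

σ ≈ 75.8 MPa (compressive)

Unrestrained expansion: δ_free = αΔT L = 16.5×10⁻⁶ × 69 × 1725 = 1.964 mm.
The gap closes (δ_free > 1.3 mm) and the wall then resists a further 1.964 − 1.3 = 0.6639 mm of expansion.
Compatibility: PL/(AE) = 0.6639 mm, so σ = P/A = E × (0.6639/1725) = 75.82 MPa.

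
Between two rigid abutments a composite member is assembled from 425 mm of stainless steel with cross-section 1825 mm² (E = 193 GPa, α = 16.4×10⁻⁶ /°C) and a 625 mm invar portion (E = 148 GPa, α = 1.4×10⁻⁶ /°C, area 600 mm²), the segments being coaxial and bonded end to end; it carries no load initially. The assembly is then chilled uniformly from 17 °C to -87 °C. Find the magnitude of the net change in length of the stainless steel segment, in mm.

With the walls removed the bar would change length by δ_free = Σ αᵢΔT Lᵢ = 16.4×10⁻⁶×104×425 + 1.4×10⁻⁶×104×625 = 0.8159 mm.
The rigid supports impose zero overall length change; the single axial force P common to all segments must satisfy P Σ Lᵢ/(AᵢEᵢ) = δ_free.
The series flexibility is Σ Lᵢ/(AᵢEᵢ) = 425/(1825×193×10³) + 625/(600×148×10³) = 8.245×10⁻⁶ mm/N.
So P = 0.8159 / 8.245×10⁻⁶ = 98.96 kN, tensile.
For the stainless steel segment, free thermal change = 16.4×10⁻⁶×104×425 = 0.7249 mm and elastic change from P = 98960×425/(1825×193×10³) = 0.1194 mm; these oppose, so the net change is 0.605 mm (segment shortens).

|ΔL| ≈ 0.605 mm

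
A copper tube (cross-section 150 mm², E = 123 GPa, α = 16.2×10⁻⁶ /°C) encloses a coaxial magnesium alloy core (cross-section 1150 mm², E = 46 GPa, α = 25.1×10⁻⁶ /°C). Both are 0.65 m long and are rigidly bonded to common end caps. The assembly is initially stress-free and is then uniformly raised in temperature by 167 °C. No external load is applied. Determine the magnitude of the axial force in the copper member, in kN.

P ≈ 20.3 kN (tensile in the copper)

Equilibrium of a rigid end plate with no external load gives equal and opposite internal forces ±P in the two members. Since α_{magnesium alloy} > α_{copper}, heating drives the magnesium alloy into compression and the copper into tension.
Equating the net (thermal + elastic) strains gives |α₁ − α₂|·ΔT = P·[1/(A₁E₁) + 1/(A₂E₂)].
|α₁ − α₂|·ΔT = 8.9×10⁻⁶ × 167 = 0.001486.
1/(A₁E₁) + 1/(A₂E₂) = 1/(150×123×10³) + 1/(1150×46×10³) = 7.31×10⁻⁸ N⁻¹.
So P = 0.001486 / 7.31×10⁻⁸ = 20.33 kN.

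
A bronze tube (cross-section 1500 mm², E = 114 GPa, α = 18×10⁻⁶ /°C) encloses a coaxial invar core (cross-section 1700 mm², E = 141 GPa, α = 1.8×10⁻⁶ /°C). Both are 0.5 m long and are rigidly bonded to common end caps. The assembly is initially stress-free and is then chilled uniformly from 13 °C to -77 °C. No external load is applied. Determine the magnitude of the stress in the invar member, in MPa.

σ ≈ 85.6 MPa (compressive)

Both members must finish at the same length. With the larger α, the bronze tends to over-contract; the plates restrain it, putting the bronze in tension and the invar in compression. With no external load the two internal forces are equal and opposite, magnitude P.
Compatibility of the two members (thermal + elastic change equal): (α₁ − α₂)ΔT = P·[1/(A₁E₁) + 1/(A₂E₂)].
|α₁ − α₂|·ΔT = 16.2×10⁻⁶ × 90 = 0.001458.
1/(A₁E₁) + 1/(A₂E₂) = 1/(1500×114×10³) + 1/(1700×141×10³) = 1.002×10⁻⁸ N⁻¹.
P = 0.001458 / 1.002×10⁻⁸ = 145500 N = 145.5 kN.
σ_{invar} = P/A₂ = 145500/1700 = 85.59 MPa, compressive.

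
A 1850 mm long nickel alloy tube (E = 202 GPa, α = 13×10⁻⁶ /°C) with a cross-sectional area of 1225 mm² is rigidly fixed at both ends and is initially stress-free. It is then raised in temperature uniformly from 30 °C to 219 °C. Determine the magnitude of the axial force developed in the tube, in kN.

With zero net strain, σ = E·αΔT = 202 GPa × 13×10⁻⁶ × 189 = 496.3 MPa.
Then P = σA = 496.3 × 1225 mm² = 608 kN, compressive.

P ≈ 608 kN (compressive)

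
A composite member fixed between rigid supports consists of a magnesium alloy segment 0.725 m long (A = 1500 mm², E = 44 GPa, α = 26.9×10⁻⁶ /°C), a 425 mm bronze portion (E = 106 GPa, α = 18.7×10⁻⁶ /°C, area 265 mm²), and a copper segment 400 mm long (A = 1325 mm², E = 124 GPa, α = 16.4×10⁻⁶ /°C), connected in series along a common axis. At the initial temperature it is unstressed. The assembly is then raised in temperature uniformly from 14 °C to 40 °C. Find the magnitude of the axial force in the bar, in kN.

Free thermal expansion of the whole bar: Σ αᵢΔT Lᵢ = 26.9×10⁻⁶×26×725 + 18.7×10⁻⁶×26×425 + 16.4×10⁻⁶×26×400 = 0.8843 mm.
The rigid supports impose zero overall length change; the single axial force P common to all segments must satisfy P Σ Lᵢ/(AᵢEᵢ) = δ_free.
The series flexibility is Σ Lᵢ/(AᵢEᵢ) = 725/(1500×44×10³) + 425/(265×106×10³) + 400/(1325×124×10³) = 2.855×10⁻⁵ mm/N.
P = 0.8843 / 2.855×10⁻⁵ = 30970 N = 30.97 kN, compressive.

P ≈ 31 kN (compressive)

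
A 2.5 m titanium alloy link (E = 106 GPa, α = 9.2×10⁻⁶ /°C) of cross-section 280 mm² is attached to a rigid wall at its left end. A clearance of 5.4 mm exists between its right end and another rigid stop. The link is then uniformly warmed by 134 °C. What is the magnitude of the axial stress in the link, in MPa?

Free thermal elongation = αΔT L = 9.2×10⁻⁶ × 134 × 2500 = 3.082 mm.
Since δ_free = 3.08 mm is less than the 5.4 mm gap, the link never touches the wall. No axial force develops.

σ ≈ 0 MPa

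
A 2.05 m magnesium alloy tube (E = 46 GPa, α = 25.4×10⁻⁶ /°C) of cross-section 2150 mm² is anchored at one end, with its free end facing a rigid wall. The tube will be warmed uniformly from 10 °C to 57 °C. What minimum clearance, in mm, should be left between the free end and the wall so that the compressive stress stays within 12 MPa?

With no wall the tube would lengthen by αΔT L = 25.4×10⁻⁶ × 47 × 2050 = 2.447 mm.
A stress of 12 MPa corresponds to the wall pushing the tube back by σL/E = 12×2050/(46×10³) = 0.5348 mm.
So the gap has to take up the difference, g_min = δ_free − σL/E = 2.447 − 0.5348 = 1.913 mm.

g ≈ 1.91 mm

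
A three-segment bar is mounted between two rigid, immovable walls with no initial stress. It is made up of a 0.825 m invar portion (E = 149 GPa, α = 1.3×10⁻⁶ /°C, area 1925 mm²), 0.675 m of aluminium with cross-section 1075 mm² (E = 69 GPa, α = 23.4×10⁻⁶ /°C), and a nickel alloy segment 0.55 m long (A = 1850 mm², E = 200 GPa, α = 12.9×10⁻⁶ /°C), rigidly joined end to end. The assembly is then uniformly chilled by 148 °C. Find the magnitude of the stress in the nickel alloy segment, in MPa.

Free thermal contraction of the whole bar: Σ αᵢΔT Lᵢ = 1.3×10⁻⁶×148×825 + 23.4×10⁻⁶×148×675 + 12.9×10⁻⁶×148×550 = 3.546 mm.
Since the ends are fixed, an axial force P builds up, equal in every segment, with P · Σ Lᵢ/(AᵢEᵢ) = δ_free.
Σ Lᵢ/(AᵢEᵢ) = 825/(1925×149×10³) + 675/(1075×69×10³) + 550/(1850×200×10³) = 1.346×10⁻⁵ mm/N.
P = 3.546 / 1.346×10⁻⁵ = 263400 N = 263.4 kN, tensile.
σ_{nickel alloy} = P / A = 263400 / 1850 = 142.4 MPa.

σ ≈ 142 MPa (tensile)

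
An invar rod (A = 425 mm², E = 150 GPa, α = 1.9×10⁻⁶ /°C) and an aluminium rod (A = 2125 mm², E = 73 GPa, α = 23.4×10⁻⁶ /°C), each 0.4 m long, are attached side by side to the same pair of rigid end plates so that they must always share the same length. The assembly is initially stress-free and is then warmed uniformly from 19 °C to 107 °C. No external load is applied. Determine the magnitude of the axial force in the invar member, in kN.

Equilibrium of a rigid end plate with no external load gives equal and opposite internal forces ±P in the two members. Since α_{aluminium} > α_{invar}, heating drives the aluminium into compression and the invar into tension.
Compatibility of the two members (thermal + elastic change equal): (α₁ − α₂)ΔT = P·[1/(A₁E₁) + 1/(A₂E₂)].
|α₁ − α₂|·ΔT = 21.5×10⁻⁶ × 88 = 0.001892.
1/(A₁E₁) + 1/(A₂E₂) = 1/(425×150×10³) + 1/(2125×73×10³) = 2.213×10⁻⁸ N⁻¹.
So P = 0.001892 / 2.213×10⁻⁸ = 85.48 kN.

P ≈ 85.5 kN (tensile in the invar)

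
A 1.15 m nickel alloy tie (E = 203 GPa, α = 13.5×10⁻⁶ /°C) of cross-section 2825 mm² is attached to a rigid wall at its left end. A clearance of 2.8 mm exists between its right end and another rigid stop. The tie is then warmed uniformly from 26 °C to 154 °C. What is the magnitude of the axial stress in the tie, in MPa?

Free thermal elongation = αΔT L = 13.5×10⁻⁶ × 128 × 1150 = 1.987 mm.
This is smaller than the 2.8 mm clearance, so the tie expands freely without reaching the stop — the stress is zero.

σ ≈ 0 MPa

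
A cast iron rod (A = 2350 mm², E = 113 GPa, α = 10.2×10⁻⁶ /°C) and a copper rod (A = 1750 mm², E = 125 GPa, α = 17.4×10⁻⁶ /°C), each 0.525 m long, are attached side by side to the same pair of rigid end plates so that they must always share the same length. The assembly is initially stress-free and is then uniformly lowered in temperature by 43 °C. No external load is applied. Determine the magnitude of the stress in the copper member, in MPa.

σ ≈ 21.2 MPa (tensile)

The copper has the larger α, so on cooling it would change length more than the cast iron if both were free. The rigid plates force a common final length, so the copper is put into tension and the cast iron into compression, with equal and opposite forces P (no external load).
Equating the net (thermal + elastic) strains gives |α₁ − α₂|·ΔT = P·[1/(A₁E₁) + 1/(A₂E₂)].
|α₁ − α₂|·ΔT = 7.2×10⁻⁶ × 43 = 0.0003096.
1/(A₁E₁) + 1/(A₂E₂) = 1/(2350×113×10³) + 1/(1750×125×10³) = 8.337×10⁻⁹ N⁻¹.
So P = 0.0003096 / 8.337×10⁻⁹ = 37.13 kN.
σ_{copper} = P/A₂ = 37130/1750 = 21.22 MPa, tensile.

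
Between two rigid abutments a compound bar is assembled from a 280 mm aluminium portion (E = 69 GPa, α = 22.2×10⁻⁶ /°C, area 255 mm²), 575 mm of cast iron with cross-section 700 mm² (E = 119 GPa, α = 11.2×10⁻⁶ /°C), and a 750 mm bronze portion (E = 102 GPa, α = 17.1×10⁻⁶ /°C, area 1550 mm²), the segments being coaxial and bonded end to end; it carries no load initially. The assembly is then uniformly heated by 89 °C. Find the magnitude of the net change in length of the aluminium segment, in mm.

|ΔL| ≈ 0.756 mm

Free thermal expansion of the whole bar: Σ αᵢΔT Lᵢ = 22.2×10⁻⁶×89×280 + 11.2×10⁻⁶×89×575 + 17.1×10⁻⁶×89×750 = 2.268 mm.
Since the ends are fixed, an axial force P builds up, equal in every segment, with P · Σ Lᵢ/(AᵢEᵢ) = δ_free.
Σ Lᵢ/(AᵢEᵢ) = 280/(255×69×10³) + 575/(700×119×10³) + 750/(1550×102×10³) = 2.756×10⁻⁵ mm/N.
Hence P = δ_free / Σ(L/AE) = 2.268/2.756×10⁻⁵ = 82.29 kN (compressive).
For the aluminium segment, free thermal change = 22.2×10⁻⁶×89×280 = 0.5532 mm and elastic change from P = 82290×280/(255×69×10³) = 1.309 mm; these oppose, so the net change is 0.756 mm (segment shortens).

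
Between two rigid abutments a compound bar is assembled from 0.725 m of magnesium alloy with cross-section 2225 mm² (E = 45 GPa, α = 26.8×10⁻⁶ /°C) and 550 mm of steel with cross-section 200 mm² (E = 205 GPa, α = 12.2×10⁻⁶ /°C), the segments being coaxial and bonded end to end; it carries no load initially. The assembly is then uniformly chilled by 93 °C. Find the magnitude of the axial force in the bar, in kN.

P ≈ 118 kN (tensile)

Free thermal contraction of the whole bar: Σ αᵢΔT Lᵢ = 26.8×10⁻⁶×93×725 + 12.2×10⁻⁶×93×550 = 2.431 mm.
Since the ends are fixed, an axial force P builds up, equal in every segment, with P · Σ Lᵢ/(AᵢEᵢ) = δ_free.
The series flexibility is Σ Lᵢ/(AᵢEᵢ) = 725/(2225×45×10³) + 550/(200×205×10³) = 2.066×10⁻⁵ mm/N.
Hence P = δ_free / Σ(L/AE) = 2.431/2.066×10⁻⁵ = 117.7 kN (tensile).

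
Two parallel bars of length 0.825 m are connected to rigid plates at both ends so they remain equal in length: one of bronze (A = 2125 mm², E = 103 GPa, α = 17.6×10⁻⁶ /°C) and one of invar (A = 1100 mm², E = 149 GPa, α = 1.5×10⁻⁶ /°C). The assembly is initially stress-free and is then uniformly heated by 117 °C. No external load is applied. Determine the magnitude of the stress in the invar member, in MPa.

σ ≈ 160 MPa (tensile)

Equilibrium of a rigid end plate with no external load gives equal and opposite internal forces ±P in the two members. Since α_{bronze} > α_{invar}, heating drives the bronze into compression and the invar into tension.
Equating the net (thermal + elastic) strains gives |α₁ − α₂|·ΔT = P·[1/(A₁E₁) + 1/(A₂E₂)].
|α₁ − α₂|·ΔT = 16.1×10⁻⁶ × 117 = 0.001884.
1/(A₁E₁) + 1/(A₂E₂) = 1/(2125×103×10³) + 1/(1100×149×10³) = 1.067×10⁻⁸ N⁻¹.
P = 0.001884 / 1.067×10⁻⁸ = 176500 N = 176.5 kN.
σ_{invar} = P/A₂ = 176500/1100 = 160.5 MPa, tensile.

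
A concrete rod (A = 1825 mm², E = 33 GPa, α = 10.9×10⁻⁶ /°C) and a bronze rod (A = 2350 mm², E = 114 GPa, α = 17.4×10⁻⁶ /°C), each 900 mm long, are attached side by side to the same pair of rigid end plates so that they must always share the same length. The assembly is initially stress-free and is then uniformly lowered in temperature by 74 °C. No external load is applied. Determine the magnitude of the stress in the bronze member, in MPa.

σ ≈ 10.1 MPa (tensile)

The bronze has the larger α, so on cooling it would change length more than the concrete if both were free. The rigid plates force a common final length, so the bronze is put into tension and the concrete into compression, with equal and opposite forces P (no external load).
Equating the net (thermal + elastic) strains gives |α₁ − α₂|·ΔT = P·[1/(A₁E₁) + 1/(A₂E₂)].
|α₁ − α₂|·ΔT = 6.5×10⁻⁶ × 74 = 0.000481.
1/(A₁E₁) + 1/(A₂E₂) = 1/(1825×33×10³) + 1/(2350×114×10³) = 2.034×10⁻⁸ N⁻¹.
So P = 0.000481 / 2.034×10⁻⁸ = 23.65 kN.
σ_{bronze} = P/A₂ = 23650/2350 = 10.06 MPa, tensile.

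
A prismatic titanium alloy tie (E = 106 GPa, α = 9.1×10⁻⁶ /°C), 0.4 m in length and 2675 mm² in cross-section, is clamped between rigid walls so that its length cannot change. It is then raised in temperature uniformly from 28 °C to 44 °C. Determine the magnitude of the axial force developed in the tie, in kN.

P ≈ 41.3 kN (compressive)

The ends cannot move, so σ = EαΔT = 106×10³ × 9.1×10⁻⁶ × 16 = 15.43 MPa.
Axial force P = σA = 15.43 × 2675 = 41280 N = 41.28 kN, compressive.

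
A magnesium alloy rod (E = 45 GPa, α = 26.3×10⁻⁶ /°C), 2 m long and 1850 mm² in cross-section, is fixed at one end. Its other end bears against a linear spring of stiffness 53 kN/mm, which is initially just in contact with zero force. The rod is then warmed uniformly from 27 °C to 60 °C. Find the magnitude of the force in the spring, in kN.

P ≈ 40.5 kN

If the spring were absent the rod would lengthen by αΔT L = 26.3×10⁻⁶ × 33 × 2000 = 1.736 mm.
Let P be the compressive force at the spring. The rod shortens elastically by PL/(AE) and the spring compresses by P/k; together these equal δ_free.
P [ L/(AE) + 1/k ] = δ_free → P [ 2000/(1850×45×10³) + 1/(53×10³) ] = 1.736.
P = 1.736 / 4.289×10⁻⁵ = 40470 N.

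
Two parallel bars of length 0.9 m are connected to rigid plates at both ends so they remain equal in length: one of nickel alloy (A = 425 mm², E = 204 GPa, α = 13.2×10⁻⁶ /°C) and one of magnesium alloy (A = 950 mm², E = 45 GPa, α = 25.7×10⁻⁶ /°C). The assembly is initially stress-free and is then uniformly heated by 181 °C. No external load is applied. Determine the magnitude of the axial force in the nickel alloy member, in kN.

Equilibrium of a rigid end plate with no external load gives equal and opposite internal forces ±P in the two members. Since α_{magnesium alloy} > α_{nickel alloy}, heating drives the magnesium alloy into compression and the nickel alloy into tension.
Compatibility of the two members (thermal + elastic change equal): (α₁ − α₂)ΔT = P·[1/(A₁E₁) + 1/(A₂E₂)].
|α₁ − α₂|·ΔT = 12.5×10⁻⁶ × 181 = 0.002262.
1/(A₁E₁) + 1/(A₂E₂) = 1/(425×204×10³) + 1/(950×45×10³) = 3.493×10⁻⁸ N⁻¹.
P = 0.002262 / 3.493×10⁻⁸ = 64780 N = 64.78 kN.

P ≈ 64.8 kN (tensile in the nickel alloy)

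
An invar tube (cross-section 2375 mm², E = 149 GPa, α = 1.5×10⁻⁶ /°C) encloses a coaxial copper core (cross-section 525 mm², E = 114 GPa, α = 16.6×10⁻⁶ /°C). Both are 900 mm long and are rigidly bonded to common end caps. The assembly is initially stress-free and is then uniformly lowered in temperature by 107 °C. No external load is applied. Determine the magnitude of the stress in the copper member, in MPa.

σ ≈ 158 MPa (tensile)

The copper has the larger α, so on cooling it would change length more than the invar if both were free. The rigid plates force a common final length, so the copper is put into tension and the invar into compression, with equal and opposite forces P (no external load).
Equating the net (thermal + elastic) strains gives |α₁ − α₂|·ΔT = P·[1/(A₁E₁) + 1/(A₂E₂)].
|α₁ − α₂|·ΔT = 15.1×10⁻⁶ × 107 = 0.001616.
1/(A₁E₁) + 1/(A₂E₂) = 1/(2375×149×10³) + 1/(525×114×10³) = 1.953×10⁻⁸ N⁻¹.
P = 0.001616 / 1.953×10⁻⁸ = 82710 N = 82.71 kN.
σ_{copper} = P/A₂ = 82710/525 = 157.5 MPa, tensile.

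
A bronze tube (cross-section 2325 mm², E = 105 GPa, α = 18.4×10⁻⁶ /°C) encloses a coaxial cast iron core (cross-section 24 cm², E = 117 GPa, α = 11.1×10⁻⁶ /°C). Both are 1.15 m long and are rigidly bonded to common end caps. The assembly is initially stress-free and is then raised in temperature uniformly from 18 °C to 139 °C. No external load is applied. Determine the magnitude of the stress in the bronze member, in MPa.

σ ≈ 49.6 MPa (compressive)

Both members must finish at the same length. With the larger α, the bronze tends to over-expand; the plates restrain it, putting the bronze in compression and the cast iron in tension. With no external load the two internal forces are equal and opposite, magnitude P.
Setting the final lengths equal and cancelling L: (α₁ − α₂)ΔT = P/(A₁E₁) + P/(A₂E₂).
|α₁ − α₂|·ΔT = 7.3×10⁻⁶ × 121 = 0.0008833.
1/(A₁E₁) + 1/(A₂E₂) = 1/(2325×105×10³) + 1/(2400×117×10³) = 7.658×10⁻⁹ N⁻¹.
So P = 0.0008833 / 7.658×10⁻⁹ = 115.4 kN.
σ_{bronze} = P/A₁ = 115400/2325 = 49.61 MPa, compressive.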